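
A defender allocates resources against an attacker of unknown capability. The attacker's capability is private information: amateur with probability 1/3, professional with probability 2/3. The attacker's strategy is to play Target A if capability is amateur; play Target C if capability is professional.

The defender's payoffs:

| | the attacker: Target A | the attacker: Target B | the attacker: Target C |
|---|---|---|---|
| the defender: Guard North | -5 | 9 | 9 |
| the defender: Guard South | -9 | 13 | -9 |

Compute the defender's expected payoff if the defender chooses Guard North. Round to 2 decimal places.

Take the expectation over the attacker's capability, weighting each type's action by its prior probability.
E[Guard North] = 1/3·(-5) + 2/3·9 = (-5/3) + 6 = 13/3

4.33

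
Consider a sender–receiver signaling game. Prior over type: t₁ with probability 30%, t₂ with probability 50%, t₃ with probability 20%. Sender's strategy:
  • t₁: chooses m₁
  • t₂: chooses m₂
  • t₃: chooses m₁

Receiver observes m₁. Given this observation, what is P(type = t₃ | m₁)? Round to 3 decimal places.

0.400

P(m₁) = 0.3·1 + 0.5·0 + 0.2·1 = 0.5
P(t₃ | m₁) = (0.2·1) / 0.5 = 0.2 / 0.5 = 0.4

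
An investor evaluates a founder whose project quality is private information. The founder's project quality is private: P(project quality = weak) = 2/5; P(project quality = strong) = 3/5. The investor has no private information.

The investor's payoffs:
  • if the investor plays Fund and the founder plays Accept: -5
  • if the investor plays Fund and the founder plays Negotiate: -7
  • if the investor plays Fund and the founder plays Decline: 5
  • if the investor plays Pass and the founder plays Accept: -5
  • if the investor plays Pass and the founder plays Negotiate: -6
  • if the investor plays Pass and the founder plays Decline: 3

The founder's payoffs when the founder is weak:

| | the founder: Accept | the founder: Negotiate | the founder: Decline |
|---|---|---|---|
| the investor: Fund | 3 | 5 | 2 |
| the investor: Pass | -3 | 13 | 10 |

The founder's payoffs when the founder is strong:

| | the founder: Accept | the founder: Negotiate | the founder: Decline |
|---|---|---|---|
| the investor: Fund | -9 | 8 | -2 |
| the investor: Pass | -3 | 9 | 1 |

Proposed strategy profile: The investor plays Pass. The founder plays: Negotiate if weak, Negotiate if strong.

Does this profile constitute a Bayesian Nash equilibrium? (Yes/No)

A profile is a BNE iff every type of every player is best-responding given beliefs about the other side.
The investor plays Pass: E[Pass] = 2/5·(-6) + 3/5·(-6) = -6; E[Fund] = -7. Best-responding. ✓
The founder (project quality weak), facing Pass: Accept gives -3, Negotiate gives 13, Decline gives 10. Proposed Negotiate is best. ✓
The founder (project quality strong), facing Pass: Accept gives -3, Negotiate gives 9, Decline gives 1. Proposed Negotiate is best. ✓

Yes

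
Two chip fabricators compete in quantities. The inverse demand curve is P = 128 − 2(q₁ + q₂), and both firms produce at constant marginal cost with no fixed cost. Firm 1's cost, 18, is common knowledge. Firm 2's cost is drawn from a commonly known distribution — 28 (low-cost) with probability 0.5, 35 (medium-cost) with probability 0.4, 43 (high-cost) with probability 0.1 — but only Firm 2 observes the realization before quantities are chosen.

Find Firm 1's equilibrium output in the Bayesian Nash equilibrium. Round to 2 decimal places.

20.72

Each type of Firm 2 best-responds to q₁; Firm 1 best-responds to the expected q₂ over Firm 2's types.
Firm 2 with cost c maximizes (128 − 2(q₁+q₂) − c)·q₂, giving q₂(c) = (128 − c − 2q₁)/4.
E[c₂] = 0.5·28 + 0.4·35 + 0.1·43 = 32.3
Firm 1's FOC against E[q₂] yields q₁ = (128 − 2·18 + E[c₂])/6 = (128 − 36 + 32.3)/6 = 20.7167.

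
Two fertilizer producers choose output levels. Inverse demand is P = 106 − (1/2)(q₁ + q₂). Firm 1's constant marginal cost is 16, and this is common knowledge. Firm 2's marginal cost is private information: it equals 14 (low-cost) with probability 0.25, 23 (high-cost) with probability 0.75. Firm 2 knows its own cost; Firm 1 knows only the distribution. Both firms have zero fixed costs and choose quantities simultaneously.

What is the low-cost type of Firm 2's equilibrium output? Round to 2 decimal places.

Type-c best response for Firm 2: q₂(c) = (106 − c) − q₁/2.
Firm 1 maximizes expected profit; its first-order condition is 106 − q₁ − (1/2)E[q₂] − 16 = 0.
Substituting E[q₂] and solving: E[c₂] = 20.75, so q₁ = (106 − 2·16 + 20.75)/(3/2) = 63.1667.
q₂(low-cost) = (106 − 14 − (1/2)·63.1667) = 60.4167.

60.42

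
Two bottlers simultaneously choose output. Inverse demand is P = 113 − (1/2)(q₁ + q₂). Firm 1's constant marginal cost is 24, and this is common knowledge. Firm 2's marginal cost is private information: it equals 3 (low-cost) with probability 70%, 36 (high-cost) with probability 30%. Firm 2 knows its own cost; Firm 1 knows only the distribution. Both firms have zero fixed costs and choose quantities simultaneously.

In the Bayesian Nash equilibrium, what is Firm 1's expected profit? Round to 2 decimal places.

Each type of Firm 2 best-responds to q₁; Firm 1 best-responds to the expected q₂ over Firm 2's types.
Firm 2 with cost c maximizes (113 − (1/2)(q₁+q₂) − c)·q₂, giving q₂(c) = (113 − c − (1/2)q₁).
E[c₂] = 0.7·3 + 0.3·36 = 12.9
Firm 1's FOC against E[q₂] yields q₁ = (113 − 2·24 + E[c₂])/(3/2) = (113 − 48 + 12.9)/(3/2) = 51.9333.
E[P] = 113 − (1/2)·(q₁ + E[q₂]) = 49.9667; Firm 1's expected profit = (E[P] − 24)·q₁ = (49.9667 − 24)·51.9333 = 1348.54.

1348.54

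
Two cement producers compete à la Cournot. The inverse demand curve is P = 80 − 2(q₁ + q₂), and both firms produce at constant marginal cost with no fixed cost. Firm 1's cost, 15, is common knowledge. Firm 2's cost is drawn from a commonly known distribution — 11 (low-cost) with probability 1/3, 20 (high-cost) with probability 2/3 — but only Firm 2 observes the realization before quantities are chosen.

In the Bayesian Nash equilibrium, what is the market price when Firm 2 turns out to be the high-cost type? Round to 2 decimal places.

38.83

Each type of Firm 2 best-responds to q₁; Firm 1 best-responds to the expected q₂ over Firm 2's types.
Firm 2 with cost c maximizes (80 − 2(q₁+q₂) − c)·q₂, giving q₂(c) = (80 − c − 2q₁)/4.
E[c₂] = 1/3·11 + 2/3·20 = 17
Firm 1's FOC against E[q₂] yields q₁ = (80 − 2·15 + E[c₂])/6 = (80 − 30 + 17)/6 = 11.1667.
q₂(high-cost) = 9.41667, so P = 80 − 2·(11.1667 + 9.41667) = 38.8333.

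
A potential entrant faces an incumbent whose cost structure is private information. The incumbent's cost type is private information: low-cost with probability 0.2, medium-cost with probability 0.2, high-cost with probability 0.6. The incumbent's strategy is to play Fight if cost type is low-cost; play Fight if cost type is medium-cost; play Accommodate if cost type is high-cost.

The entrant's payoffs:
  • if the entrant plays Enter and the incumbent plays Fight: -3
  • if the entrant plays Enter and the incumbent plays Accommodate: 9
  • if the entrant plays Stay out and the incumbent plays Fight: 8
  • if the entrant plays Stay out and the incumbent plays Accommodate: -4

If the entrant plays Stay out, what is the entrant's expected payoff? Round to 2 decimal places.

0.80

Take the expectation over the incumbent's cost type, weighting each type's action by its prior probability.
E[Stay out] = 0.2·8 + 0.2·8 + 0.6·(-4) = 1.6 + 1.6 + (-2.4) = 0.8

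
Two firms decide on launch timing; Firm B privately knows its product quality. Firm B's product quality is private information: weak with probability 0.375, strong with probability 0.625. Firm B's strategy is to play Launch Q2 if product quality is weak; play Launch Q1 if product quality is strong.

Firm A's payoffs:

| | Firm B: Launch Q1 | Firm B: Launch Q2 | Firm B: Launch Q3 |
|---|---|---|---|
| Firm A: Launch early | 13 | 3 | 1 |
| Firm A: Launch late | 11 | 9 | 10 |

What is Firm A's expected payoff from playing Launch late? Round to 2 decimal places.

E[Launch late] = 0.375·9 + 0.625·11 = 3.375 + 6.875 = 10.25

10.25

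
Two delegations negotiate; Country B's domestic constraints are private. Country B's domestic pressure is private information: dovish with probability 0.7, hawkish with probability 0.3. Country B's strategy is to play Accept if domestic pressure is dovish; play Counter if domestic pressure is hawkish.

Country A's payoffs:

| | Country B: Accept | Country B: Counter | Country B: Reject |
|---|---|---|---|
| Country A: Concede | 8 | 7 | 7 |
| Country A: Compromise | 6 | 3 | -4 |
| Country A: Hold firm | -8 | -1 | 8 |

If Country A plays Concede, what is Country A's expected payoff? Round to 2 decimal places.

7.70

Take the expectation over Country B's domestic pressure, weighting each type's action by its prior probability.
E[Concede] = 0.7·8 + 0.3·7 = 5.6 + 2.1 = 7.7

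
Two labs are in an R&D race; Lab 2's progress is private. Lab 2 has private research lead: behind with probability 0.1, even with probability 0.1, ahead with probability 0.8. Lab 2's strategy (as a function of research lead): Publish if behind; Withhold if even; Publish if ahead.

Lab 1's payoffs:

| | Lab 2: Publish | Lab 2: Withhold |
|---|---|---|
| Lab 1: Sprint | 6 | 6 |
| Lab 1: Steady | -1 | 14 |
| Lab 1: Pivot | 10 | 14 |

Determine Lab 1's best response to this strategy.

Pivot

E[Sprint] = 0.1·(6) + 0.1·(6) + 0.8·(6) = 6
E[Steady] = 0.1·(-1) + 0.1·(14) + 0.8·(-1) = 0.5
E[Pivot] = 0.1·(10) + 0.1·(14) + 0.8·(10) = 10.4
Best response: Pivot (10.4 is the largest).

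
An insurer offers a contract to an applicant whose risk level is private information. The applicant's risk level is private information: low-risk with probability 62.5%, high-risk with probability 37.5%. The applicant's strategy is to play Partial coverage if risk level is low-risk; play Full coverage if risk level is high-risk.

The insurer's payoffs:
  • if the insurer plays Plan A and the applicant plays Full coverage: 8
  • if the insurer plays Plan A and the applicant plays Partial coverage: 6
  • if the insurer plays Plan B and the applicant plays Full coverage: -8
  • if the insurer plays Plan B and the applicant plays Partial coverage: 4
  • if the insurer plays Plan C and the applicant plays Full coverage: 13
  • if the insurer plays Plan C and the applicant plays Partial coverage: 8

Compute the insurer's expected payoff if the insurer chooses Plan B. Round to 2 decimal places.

E[Plan B] = 0.625·4 + 0.375·(-8) = 2.5 + (-3) = -0.5

-0.50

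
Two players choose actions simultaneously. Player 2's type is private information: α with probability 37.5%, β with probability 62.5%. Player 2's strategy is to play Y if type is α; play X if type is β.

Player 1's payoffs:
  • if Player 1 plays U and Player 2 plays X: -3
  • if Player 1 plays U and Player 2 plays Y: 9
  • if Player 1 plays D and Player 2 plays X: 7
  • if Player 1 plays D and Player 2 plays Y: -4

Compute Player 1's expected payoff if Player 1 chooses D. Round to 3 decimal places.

2.875

Take the expectation over Player 2's type, weighting each type's action by its prior probability.
E[D] = 0.375·(-4) + 0.625·7 = (-1.5) + 4.375 = 2.875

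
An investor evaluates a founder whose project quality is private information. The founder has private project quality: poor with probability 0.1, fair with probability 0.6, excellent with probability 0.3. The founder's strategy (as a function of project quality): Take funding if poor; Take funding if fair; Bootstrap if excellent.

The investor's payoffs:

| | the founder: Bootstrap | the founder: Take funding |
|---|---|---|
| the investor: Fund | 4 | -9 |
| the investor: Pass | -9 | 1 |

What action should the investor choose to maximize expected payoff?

E[Fund] = 0.1·(-9) + 0.6·(-9) + 0.3·(4) = -5.1
E[Pass] = 0.1·(1) + 0.6·(1) + 0.3·(-9) = -2
Best response: Pass (-2 is the largest).

Pass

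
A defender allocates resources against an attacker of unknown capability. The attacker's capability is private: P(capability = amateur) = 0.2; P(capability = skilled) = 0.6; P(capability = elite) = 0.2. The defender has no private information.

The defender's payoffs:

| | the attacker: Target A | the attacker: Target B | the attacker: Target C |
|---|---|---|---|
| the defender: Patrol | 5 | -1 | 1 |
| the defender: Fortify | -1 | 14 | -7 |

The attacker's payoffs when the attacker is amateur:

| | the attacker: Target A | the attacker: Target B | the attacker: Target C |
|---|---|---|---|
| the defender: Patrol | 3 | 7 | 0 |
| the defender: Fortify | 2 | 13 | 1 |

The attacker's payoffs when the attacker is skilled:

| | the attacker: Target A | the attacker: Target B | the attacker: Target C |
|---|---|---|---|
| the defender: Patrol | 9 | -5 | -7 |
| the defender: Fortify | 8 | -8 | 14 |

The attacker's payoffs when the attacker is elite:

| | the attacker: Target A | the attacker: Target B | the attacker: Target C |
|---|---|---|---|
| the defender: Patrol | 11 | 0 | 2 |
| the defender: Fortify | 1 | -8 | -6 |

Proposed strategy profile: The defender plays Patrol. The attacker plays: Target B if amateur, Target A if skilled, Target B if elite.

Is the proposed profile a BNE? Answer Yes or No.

No

A profile is a BNE iff every type of every player is best-responding given beliefs about the other side.
The defender plays Patrol: E[Patrol] = 0.2·(-1) + 0.6·(5) + 0.2·(-1) = 2.6; E[Fortify] = 5. Not best-responding. ✗
The attacker (capability amateur), facing Patrol: Target A gives 3, Target B gives 7, Target C gives 0. Proposed Target B is best. ✓
The attacker (capability skilled), facing Patrol: Target A gives 9, Target B gives -5, Target C gives -7. Proposed Target A is best. ✓
The attacker (capability elite), facing Patrol: Target A gives 11, Target B gives 0, Target C gives 2. Proposed Target B is not best — profitable deviation exists. ✗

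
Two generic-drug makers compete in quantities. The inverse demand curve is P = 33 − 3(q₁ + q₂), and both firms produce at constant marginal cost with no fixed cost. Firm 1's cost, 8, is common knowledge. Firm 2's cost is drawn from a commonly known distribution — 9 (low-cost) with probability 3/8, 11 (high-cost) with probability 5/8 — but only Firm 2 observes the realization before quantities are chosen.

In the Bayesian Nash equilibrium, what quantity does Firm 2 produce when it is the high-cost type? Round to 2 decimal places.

2.15

Firm 2 with cost c maximizes (33 − 3(q₁+q₂) − c)·q₂, giving q₂(c) = (33 − c − 3q₁)/6.
E[c₂] = 3/8·9 + 5/8·11 = 10.25
Firm 1's FOC against E[q₂] yields q₁ = (33 − 2·8 + E[c₂])/9 = (33 − 16 + 10.25)/9 = 3.02778.
q₂(high-cost) = (33 − 11 − 3·3.02778)/6 = 2.15278.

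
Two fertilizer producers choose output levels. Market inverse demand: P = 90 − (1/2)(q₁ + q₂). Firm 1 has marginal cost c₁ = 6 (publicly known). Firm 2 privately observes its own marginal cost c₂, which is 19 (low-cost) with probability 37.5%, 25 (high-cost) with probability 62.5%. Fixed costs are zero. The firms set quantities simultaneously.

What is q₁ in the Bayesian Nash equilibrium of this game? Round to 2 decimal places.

Type-c best response for Firm 2: q₂(c) = (90 − c) − q₁/2.
Firm 1 maximizes expected profit; its first-order condition is 90 − q₁ − (1/2)E[q₂] − 6 = 0.
Substituting E[q₂] and solving: E[c₂] = 22.75, so q₁ = (90 − 2·6 + 22.75)/(3/2) = 67.1667.

67.17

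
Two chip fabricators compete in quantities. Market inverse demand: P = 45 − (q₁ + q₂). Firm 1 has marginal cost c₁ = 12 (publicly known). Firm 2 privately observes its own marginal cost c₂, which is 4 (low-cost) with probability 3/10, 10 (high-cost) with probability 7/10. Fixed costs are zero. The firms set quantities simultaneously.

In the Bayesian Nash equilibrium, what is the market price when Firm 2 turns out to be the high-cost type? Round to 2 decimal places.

22.63

Each type of Firm 2 best-responds to q₁; Firm 1 best-responds to the expected q₂ over Firm 2's types.
Firm 2 with cost c maximizes (45 − (q₁+q₂) − c)·q₂, giving q₂(c) = (45 − c − q₁)/2.
E[c₂] = 3/10·4 + 7/10·10 = 8.2
Firm 1's FOC against E[q₂] yields q₁ = (45 − 2·12 + E[c₂])/3 = (45 − 24 + 8.2)/3 = 9.73333.
q₂(high-cost) = 12.6333, so P = 45 − (9.73333 + 12.6333) = 22.6333.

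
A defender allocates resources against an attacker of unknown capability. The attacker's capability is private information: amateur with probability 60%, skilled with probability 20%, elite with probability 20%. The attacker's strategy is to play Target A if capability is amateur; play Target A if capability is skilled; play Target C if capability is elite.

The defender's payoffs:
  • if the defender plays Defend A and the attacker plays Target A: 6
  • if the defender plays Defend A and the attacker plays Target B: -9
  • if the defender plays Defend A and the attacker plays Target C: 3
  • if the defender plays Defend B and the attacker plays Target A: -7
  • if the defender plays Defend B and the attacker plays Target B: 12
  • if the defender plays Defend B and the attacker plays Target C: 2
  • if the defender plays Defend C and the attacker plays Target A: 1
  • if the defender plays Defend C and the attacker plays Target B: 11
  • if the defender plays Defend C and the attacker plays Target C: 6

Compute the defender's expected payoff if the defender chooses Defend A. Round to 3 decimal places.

Take the expectation over the attacker's capability, weighting each type's action by its prior probability.
E[Defend A] = 0.6·6 + 0.2·6 + 0.2·3 = 3.6 + 1.2 + 0.6 = 5.4

5.400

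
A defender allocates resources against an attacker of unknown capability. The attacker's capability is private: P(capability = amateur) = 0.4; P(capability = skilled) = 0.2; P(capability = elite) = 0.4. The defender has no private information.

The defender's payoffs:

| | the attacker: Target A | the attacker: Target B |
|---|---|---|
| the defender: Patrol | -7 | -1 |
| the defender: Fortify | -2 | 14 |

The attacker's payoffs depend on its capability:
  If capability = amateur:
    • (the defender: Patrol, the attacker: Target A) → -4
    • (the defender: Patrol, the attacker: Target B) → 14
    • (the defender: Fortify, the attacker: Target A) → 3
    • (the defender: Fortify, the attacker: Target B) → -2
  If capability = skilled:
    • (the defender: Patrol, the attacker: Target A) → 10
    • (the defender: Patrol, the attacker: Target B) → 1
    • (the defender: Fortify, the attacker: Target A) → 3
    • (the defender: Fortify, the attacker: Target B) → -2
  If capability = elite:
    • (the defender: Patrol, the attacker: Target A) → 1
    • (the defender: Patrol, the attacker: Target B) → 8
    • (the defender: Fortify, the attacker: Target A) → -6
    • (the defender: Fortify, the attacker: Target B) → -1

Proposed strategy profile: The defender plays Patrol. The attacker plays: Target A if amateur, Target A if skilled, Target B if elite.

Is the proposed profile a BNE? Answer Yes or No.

The defender plays Patrol: E[Patrol] = 0.4·(-7) + 0.2·(-7) + 0.4·(-1) = -4.6; E[Fortify] = 4.4. Not best-responding. ✗
The attacker (capability amateur), facing Patrol: Target A gives -4, Target B gives 14. Proposed Target A is not best — profitable deviation exists. ✗
The attacker (capability skilled), facing Patrol: Target A gives 10, Target B gives 1. Proposed Target A is best. ✓
The attacker (capability elite), facing Patrol: Target A gives 1, Target B gives 8. Proposed Target B is best. ✓

No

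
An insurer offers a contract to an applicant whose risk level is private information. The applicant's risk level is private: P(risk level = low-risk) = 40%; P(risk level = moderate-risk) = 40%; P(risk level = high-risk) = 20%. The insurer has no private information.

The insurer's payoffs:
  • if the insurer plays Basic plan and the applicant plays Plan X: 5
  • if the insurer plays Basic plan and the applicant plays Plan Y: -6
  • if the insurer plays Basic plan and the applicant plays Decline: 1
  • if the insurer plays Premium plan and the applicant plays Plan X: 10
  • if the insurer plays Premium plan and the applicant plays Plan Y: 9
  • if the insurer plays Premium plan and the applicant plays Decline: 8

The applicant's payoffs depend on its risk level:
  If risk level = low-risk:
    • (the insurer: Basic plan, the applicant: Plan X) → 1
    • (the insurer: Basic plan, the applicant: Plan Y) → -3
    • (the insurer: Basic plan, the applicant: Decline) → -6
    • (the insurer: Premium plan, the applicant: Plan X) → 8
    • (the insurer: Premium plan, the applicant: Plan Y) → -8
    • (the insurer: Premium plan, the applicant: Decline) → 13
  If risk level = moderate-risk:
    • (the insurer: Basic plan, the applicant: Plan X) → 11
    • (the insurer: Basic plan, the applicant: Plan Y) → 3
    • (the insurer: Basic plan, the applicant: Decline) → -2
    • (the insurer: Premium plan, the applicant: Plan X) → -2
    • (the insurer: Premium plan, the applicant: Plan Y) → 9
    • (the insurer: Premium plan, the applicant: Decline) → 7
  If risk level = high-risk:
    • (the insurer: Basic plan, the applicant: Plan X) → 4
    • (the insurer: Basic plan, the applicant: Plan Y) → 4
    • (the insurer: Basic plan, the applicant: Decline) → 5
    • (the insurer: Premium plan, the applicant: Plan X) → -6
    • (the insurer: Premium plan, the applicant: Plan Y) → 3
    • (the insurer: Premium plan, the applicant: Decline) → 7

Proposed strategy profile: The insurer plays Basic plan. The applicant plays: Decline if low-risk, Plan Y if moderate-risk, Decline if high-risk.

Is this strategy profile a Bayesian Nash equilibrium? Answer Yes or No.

The insurer plays Basic plan: E[Basic plan] = 0.4·(1) + 0.4·(-6) + 0.2·(1) = -1.8; E[Premium plan] = 8.4. Not best-responding. ✗
The applicant (risk level low-risk), facing Basic plan: Plan X gives 1, Plan Y gives -3, Decline gives -6. Proposed Decline is not best — profitable deviation exists. ✗
The applicant (risk level moderate-risk), facing Basic plan: Plan X gives 11, Plan Y gives 3, Decline gives -2. Proposed Plan Y is not best — profitable deviation exists. ✗
The applicant (risk level high-risk), facing Basic plan: Plan X gives 4, Plan Y gives 4, Decline gives 5. Proposed Decline is best. ✓

No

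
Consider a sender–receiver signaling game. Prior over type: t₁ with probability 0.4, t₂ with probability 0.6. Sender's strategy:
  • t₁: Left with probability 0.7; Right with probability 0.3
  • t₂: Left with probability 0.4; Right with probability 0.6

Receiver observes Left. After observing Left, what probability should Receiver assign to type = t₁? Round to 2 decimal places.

P(Left) = 0.4·0.7 + 0.6·0.4 = 0.52
P(t₁ | Left) = (0.4·0.7) / 0.52 = 0.28 / 0.52 = 0.538462

0.54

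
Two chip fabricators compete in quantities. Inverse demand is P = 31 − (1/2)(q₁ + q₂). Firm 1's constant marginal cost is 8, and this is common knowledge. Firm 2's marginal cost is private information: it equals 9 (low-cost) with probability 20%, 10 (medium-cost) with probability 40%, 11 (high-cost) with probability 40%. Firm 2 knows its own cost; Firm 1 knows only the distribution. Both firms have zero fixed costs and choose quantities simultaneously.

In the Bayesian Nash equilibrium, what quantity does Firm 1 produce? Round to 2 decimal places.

Type-c best response for Firm 2: q₂(c) = (31 − c) − q₁/2.
Firm 1 maximizes expected profit; its first-order condition is 31 − q₁ − (1/2)E[q₂] − 8 = 0.
Substituting E[q₂] and solving: E[c₂] = 10.2, so q₁ = (31 − 2·8 + 10.2)/(3/2) = 16.8.

16.80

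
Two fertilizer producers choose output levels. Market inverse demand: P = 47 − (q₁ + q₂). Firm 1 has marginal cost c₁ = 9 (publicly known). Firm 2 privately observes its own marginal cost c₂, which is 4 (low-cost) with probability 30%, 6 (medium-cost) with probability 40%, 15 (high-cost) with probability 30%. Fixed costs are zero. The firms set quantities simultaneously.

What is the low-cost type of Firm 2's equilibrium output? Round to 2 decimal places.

Firm 2 with cost c maximizes (47 − (q₁+q₂) − c)·q₂, giving q₂(c) = (47 − c − q₁)/2.
E[c₂] = 0.3·4 + 0.4·6 + 0.3·15 = 8.1
Firm 1's FOC against E[q₂] yields q₁ = (47 − 2·9 + E[c₂])/3 = (47 − 18 + 8.1)/3 = 12.3667.
q₂(low-cost) = (47 − 4 − 12.3667)/2 = 15.3167.

15.32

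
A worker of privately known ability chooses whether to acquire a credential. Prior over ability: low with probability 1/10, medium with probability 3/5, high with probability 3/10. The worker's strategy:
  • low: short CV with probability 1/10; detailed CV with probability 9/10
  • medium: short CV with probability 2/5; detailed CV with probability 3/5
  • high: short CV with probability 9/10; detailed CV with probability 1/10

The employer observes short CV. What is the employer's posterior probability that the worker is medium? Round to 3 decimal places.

P(short CV) = (1/10)·(1/10) + (3/5)·(2/5) + (3/10)·(9/10) = 13/25
P(medium | short CV) = ((3/5)·(2/5)) / (13/25) = (6/25) / (13/25) = 6/13

0.462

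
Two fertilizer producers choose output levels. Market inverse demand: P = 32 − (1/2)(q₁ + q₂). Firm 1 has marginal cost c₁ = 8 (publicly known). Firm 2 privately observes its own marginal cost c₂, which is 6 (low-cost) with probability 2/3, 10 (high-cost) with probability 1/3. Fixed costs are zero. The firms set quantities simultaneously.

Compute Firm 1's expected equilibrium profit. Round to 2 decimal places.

120.99

Type-c best response for Firm 2: q₂(c) = (32 − c) − q₁/2.
Firm 1 maximizes expected profit; its first-order condition is 32 − q₁ − (1/2)E[q₂] − 8 = 0.
Substituting E[q₂] and solving: E[c₂] = 7.33333, so q₁ = (32 − 2·8 + 7.33333)/(3/2) = 15.5556.
E[P] = 32 − (1/2)·(q₁ + E[q₂]) = 15.7778; Firm 1's expected profit = (E[P] − 8)·q₁ = (15.7778 − 8)·15.5556 = 120.988.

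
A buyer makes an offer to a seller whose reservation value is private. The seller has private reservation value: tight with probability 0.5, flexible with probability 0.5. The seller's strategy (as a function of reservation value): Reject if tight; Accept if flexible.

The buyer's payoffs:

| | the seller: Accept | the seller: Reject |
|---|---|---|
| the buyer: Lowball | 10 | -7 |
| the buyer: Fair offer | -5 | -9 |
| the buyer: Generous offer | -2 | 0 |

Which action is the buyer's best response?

Lowball

E[Lowball] = 0.5·(-7) + 0.5·(10) = 1.5
E[Fair offer] = 0.5·(-9) + 0.5·(-5) = -7
E[Generous offer] = 0.5·(0) + 0.5·(-2) = -1
Best response: Lowball (1.5 is the largest).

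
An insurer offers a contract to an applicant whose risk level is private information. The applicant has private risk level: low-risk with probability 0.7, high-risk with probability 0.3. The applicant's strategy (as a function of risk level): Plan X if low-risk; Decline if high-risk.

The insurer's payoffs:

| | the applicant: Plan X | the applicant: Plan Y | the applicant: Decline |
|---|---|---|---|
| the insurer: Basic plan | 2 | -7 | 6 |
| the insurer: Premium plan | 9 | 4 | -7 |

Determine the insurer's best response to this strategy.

Premium plan

Compute the insurer's expected payoff for each action, taking the expectation over the applicant's type.
E[Basic plan] = 0.7·(2) + 0.3·(6) = 3.2
E[Premium plan] = 0.7·(9) + 0.3·(-7) = 4.2
Best response: Premium plan (4.2 is the largest).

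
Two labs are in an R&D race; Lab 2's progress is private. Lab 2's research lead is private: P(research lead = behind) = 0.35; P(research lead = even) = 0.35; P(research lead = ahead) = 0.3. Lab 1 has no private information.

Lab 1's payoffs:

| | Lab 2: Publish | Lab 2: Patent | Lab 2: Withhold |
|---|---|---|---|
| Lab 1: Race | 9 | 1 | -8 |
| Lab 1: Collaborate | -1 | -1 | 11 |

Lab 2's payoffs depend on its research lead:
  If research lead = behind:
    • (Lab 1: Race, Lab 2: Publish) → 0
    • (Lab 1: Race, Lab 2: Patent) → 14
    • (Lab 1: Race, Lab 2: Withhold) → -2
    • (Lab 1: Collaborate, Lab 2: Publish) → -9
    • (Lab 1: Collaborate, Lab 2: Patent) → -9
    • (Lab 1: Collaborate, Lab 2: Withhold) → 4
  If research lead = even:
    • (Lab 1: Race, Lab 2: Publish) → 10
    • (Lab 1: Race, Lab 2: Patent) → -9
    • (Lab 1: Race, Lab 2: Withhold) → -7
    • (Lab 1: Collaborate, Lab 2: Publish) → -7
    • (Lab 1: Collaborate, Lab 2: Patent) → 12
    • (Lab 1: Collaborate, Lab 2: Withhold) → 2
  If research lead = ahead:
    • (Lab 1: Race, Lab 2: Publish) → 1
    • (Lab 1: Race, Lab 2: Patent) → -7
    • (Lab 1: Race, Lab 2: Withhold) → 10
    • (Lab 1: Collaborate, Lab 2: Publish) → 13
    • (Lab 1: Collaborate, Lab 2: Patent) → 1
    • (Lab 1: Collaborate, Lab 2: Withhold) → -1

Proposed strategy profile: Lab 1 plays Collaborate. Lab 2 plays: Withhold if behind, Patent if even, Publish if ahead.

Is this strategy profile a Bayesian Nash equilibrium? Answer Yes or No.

Yes

A profile is a BNE iff every type of every player is best-responding given beliefs about the other side.
Lab 1 plays Collaborate: E[Collaborate] = 0.35·(11) + 0.35·(-1) + 0.3·(-1) = 3.2; E[Race] = 0.25. Best-responding. ✓
Lab 2 (research lead behind), facing Collaborate: Publish gives -9, Patent gives -9, Withhold gives 4. Proposed Withhold is best. ✓
Lab 2 (research lead even), facing Collaborate: Publish gives -7, Patent gives 12, Withhold gives 2. Proposed Patent is best. ✓
Lab 2 (research lead ahead), facing Collaborate: Publish gives 13, Patent gives 1, Withhold gives -1. Proposed Publish is best. ✓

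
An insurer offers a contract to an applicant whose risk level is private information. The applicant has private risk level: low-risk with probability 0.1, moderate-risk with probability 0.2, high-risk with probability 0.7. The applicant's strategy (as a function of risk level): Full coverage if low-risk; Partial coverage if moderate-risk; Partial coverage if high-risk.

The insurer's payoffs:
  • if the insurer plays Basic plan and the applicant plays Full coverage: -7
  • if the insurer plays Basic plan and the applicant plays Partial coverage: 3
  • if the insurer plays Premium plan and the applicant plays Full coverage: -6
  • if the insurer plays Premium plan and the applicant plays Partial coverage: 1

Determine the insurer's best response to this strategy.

Basic plan

Compute the insurer's expected payoff for each action, taking the expectation over the applicant's type.
E[Basic plan] = 0.1·(-7) + 0.2·(3) + 0.7·(3) = 2
E[Premium plan] = 0.1·(-6) + 0.2·(1) + 0.7·(1) = 0.3
Best response: Basic plan (2 is the largest).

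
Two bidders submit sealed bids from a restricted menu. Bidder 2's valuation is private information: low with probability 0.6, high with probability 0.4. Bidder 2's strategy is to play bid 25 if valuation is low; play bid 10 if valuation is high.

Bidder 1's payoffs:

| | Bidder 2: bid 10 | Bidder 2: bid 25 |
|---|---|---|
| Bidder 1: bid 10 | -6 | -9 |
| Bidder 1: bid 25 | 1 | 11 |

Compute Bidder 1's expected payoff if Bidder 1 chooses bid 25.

7

Take the expectation over Bidder 2's valuation, weighting each type's action by its prior probability.
E[bid 25] = 0.6·11 + 0.4·1 = 6.6 + 0.4 = 7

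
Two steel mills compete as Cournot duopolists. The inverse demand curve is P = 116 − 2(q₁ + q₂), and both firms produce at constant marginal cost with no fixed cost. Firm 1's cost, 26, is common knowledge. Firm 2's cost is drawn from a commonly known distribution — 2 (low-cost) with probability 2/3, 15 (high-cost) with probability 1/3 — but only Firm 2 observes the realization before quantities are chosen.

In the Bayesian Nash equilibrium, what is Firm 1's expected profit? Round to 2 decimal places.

274.82

Firm 2 with cost c maximizes (116 − 2(q₁+q₂) − c)·q₂, giving q₂(c) = (116 − c − 2q₁)/4.
E[c₂] = 2/3·2 + 1/3·15 = 6.33333
Firm 1's FOC against E[q₂] yields q₁ = (116 − 2·26 + E[c₂])/6 = (116 − 52 + 6.33333)/6 = 11.7222.
E[P] = 116 − 2·(q₁ + E[q₂]) = 49.4444; Firm 1's expected profit = (E[P] − 26)·q₁ = (49.4444 − 26)·11.7222 = 274.821.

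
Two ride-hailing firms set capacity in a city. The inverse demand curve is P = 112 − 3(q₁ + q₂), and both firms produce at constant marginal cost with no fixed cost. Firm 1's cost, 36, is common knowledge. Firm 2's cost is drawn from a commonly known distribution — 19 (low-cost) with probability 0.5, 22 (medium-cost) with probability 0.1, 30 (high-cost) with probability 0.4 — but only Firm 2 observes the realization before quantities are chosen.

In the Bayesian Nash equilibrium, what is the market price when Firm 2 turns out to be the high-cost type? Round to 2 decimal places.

Type-c best response for Firm 2: q₂(c) = (112 − c)/6 − q₁/2.
Firm 1 maximizes expected profit; its first-order condition is 112 − 6q₁ − 3E[q₂] − 36 = 0.
Substituting E[q₂] and solving: E[c₂] = 23.7, so q₁ = (112 − 2·36 + 23.7)/9 = 7.07778.
q₂(high-cost) = 10.1278, so P = 112 − 3·(7.07778 + 10.1278) = 60.3833.

60.38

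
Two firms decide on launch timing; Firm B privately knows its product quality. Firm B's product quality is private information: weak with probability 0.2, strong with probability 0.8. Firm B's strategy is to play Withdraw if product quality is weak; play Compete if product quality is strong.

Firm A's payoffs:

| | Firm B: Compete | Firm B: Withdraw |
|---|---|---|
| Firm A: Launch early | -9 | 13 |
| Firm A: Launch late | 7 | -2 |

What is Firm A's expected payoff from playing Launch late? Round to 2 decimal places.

E[Launch late] = 0.2·(-2) + 0.8·7 = (-0.4) + 5.6 = 5.2

5.20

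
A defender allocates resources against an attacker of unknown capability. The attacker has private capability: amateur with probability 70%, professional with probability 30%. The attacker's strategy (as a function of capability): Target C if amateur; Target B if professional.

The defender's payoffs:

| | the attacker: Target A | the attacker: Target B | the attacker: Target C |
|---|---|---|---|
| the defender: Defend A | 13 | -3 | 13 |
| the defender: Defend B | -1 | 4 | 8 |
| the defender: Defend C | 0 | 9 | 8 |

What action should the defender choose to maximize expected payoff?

E[Defend A] = 0.7·(13) + 0.3·(-3) = 8.2
E[Defend B] = 0.7·(8) + 0.3·(4) = 6.8
E[Defend C] = 0.7·(8) + 0.3·(9) = 8.3
Best response: Defend C (8.3 is the largest).

Defend C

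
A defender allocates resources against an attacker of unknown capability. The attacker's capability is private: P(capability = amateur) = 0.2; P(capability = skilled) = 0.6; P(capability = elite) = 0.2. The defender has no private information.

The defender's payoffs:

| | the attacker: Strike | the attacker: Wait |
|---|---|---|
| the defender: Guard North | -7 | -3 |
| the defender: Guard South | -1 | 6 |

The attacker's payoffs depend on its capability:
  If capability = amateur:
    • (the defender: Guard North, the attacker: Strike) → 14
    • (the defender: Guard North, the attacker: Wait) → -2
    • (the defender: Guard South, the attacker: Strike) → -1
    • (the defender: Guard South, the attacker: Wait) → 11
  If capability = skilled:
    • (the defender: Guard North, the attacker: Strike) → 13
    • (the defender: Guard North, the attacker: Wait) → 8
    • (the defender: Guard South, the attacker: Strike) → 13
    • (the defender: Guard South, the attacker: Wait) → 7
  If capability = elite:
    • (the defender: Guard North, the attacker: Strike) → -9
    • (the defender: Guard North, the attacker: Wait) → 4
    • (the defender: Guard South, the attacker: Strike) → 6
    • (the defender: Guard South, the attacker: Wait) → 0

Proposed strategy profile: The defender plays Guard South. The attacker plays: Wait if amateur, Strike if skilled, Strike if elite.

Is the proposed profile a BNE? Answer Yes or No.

The defender plays Guard South: E[Guard South] = 0.2·(6) + 0.6·(-1) + 0.2·(-1) = 0.4; E[Guard North] = -6.2. Best-responding. ✓
The attacker (capability amateur), facing Guard South: Strike gives -1, Wait gives 11. Proposed Wait is best. ✓
The attacker (capability skilled), facing Guard South: Strike gives 13, Wait gives 7. Proposed Strike is best. ✓
The attacker (capability elite), facing Guard South: Strike gives 6, Wait gives 0. Proposed Strike is best. ✓

Yes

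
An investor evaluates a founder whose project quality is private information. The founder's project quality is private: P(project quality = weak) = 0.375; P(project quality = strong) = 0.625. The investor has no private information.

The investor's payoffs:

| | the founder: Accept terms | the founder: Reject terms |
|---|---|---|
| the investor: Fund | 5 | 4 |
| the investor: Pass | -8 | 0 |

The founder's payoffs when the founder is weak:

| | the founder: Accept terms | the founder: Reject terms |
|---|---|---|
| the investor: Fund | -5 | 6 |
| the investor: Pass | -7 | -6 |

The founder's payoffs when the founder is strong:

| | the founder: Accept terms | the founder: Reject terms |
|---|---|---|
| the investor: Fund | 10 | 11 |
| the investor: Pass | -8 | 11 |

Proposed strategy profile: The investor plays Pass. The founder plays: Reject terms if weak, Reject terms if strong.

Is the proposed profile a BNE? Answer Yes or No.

A profile is a BNE iff every type of every player is best-responding given beliefs about the other side.
The investor plays Pass: E[Pass] = 0.375·(0) + 0.625·(0) = 0; E[Fund] = 4. Not best-responding. ✗
The founder (project quality weak), facing Pass: Accept terms gives -7, Reject terms gives -6. Proposed Reject terms is best. ✓
The founder (project quality strong), facing Pass: Accept terms gives -8, Reject terms gives 11. Proposed Reject terms is best. ✓

No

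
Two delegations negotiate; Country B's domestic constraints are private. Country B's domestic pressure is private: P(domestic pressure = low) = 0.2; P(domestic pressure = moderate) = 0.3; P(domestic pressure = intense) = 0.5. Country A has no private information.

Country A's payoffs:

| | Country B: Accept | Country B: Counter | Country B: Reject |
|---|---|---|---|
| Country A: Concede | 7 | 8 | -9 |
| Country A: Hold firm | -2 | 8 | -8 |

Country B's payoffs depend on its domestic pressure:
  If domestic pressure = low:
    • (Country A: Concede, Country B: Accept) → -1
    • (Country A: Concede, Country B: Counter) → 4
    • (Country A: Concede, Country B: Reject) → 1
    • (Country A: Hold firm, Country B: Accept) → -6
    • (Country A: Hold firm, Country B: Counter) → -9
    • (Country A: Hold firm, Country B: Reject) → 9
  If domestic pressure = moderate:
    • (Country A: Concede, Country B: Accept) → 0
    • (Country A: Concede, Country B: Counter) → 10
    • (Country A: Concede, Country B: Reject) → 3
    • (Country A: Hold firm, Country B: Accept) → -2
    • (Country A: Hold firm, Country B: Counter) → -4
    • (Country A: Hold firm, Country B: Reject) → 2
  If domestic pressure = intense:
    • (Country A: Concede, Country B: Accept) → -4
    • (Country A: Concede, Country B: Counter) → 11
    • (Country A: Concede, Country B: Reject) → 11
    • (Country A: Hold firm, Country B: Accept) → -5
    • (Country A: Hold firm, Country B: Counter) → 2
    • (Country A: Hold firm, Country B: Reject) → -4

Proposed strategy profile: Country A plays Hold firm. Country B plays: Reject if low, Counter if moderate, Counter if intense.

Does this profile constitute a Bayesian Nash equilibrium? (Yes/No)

Country A plays Hold firm: E[Hold firm] = 0.2·(-8) + 0.3·(8) + 0.5·(8) = 4.8; E[Concede] = 4.6. Best-responding. ✓
Country B (domestic pressure low), facing Hold firm: Accept gives -6, Counter gives -9, Reject gives 9. Proposed Reject is best. ✓
Country B (domestic pressure moderate), facing Hold firm: Accept gives -2, Counter gives -4, Reject gives 2. Proposed Counter is not best — profitable deviation exists. ✗
Country B (domestic pressure intense), facing Hold firm: Accept gives -5, Counter gives 2, Reject gives -4. Proposed Counter is best. ✓

No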